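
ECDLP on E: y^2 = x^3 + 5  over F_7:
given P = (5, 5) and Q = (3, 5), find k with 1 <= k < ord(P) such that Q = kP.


Enumerate multiples of P until we hit Q = (3, 5):
  1P = (5, 5)
  2P = (6, 5)
  3P = (3, 2)
  4P = (3, 5)
Match found at i = 4.

k = 4


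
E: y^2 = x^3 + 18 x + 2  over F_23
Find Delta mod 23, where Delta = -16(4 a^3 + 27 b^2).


4 a^3 + 27 b^2 = 4*18^3 + 27*2^2 = 23328 + 108 = 23436
Delta = -16 * (23436) = -374976
Delta mod 23 = 16

Delta = 16 (mod 23)


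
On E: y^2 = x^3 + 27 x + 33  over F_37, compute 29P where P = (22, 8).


k = 29 = 11101_2 (binary, LSB first: 10111)
Double-and-add from P = (22, 8):
  bit 0 = 1: acc = O + (22, 8) = (22, 8)
  bit 1 = 0: acc unchanged = (22, 8)
  bit 2 = 1: acc = (22, 8) + (11, 12) = (13, 19)
  bit 3 = 1: acc = (13, 19) + (27, 24) = (6, 2)
  bit 4 = 1: acc = (6, 2) + (31, 32) = (34, 31)

29P = (34, 31)


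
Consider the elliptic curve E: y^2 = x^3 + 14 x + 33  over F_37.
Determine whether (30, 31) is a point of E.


Check whether y^2 = x^3 + 14 x + 33 (mod 37) for (x, y) = (30, 31).
LHS: y^2 = 31^2 mod 37 = 36
RHS: x^3 + 14 x + 33 = 30^3 + 14*30 + 33 mod 37 = 36
LHS = RHS

Yes, on the curve


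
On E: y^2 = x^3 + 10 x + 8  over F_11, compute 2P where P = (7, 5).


Doubling: s = (3 x1^2 + a) / (2 y1)
s = (3*7^2 + 10) / (2*5) mod 11 = 8
x3 = s^2 - 2 x1 mod 11 = 8^2 - 2*7 = 6
y3 = s (x1 - x3) - y1 mod 11 = 8 * (7 - 6) - 5 = 3

2P = (6, 3)


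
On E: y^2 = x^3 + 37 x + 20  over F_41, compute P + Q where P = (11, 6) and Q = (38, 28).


P != Q, so use the chord formula.
s = (y2 - y1) / (x2 - x1) = (22) / (27) mod 41 = 16
x3 = s^2 - x1 - x2 mod 41 = 16^2 - 11 - 38 = 2
y3 = s (x1 - x3) - y1 mod 41 = 16 * (11 - 2) - 6 = 15

P + Q = (2, 15)


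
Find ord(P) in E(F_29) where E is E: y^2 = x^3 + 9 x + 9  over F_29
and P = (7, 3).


Compute successive multiples of P until we hit O:
  1P = (7, 3)
  2P = (24, 19)
  3P = (3, 11)
  4P = (23, 0)
  5P = (3, 18)
  6P = (24, 10)
  7P = (7, 26)
  8P = O

ord(P) = 8


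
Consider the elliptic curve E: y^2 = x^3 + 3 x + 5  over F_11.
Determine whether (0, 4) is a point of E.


Check whether y^2 = x^3 + 3 x + 5 (mod 11) for (x, y) = (0, 4).
LHS: y^2 = 4^2 mod 11 = 5
RHS: x^3 + 3 x + 5 = 0^3 + 3*0 + 5 mod 11 = 5
LHS = RHS

Yes, on the curve


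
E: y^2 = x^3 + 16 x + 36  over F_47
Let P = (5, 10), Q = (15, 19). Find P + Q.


P != Q, so use the chord formula.
s = (y2 - y1) / (x2 - x1) = (9) / (10) mod 47 = 15
x3 = s^2 - x1 - x2 mod 47 = 15^2 - 5 - 15 = 17
y3 = s (x1 - x3) - y1 mod 47 = 15 * (5 - 17) - 10 = 45

P + Q = (17, 45)


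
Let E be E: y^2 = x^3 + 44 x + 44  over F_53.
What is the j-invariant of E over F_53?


Delta = -16(4 a^3 + 27 b^2) mod 53 = 4
-1728 * (4 a)^3 = -1728 * (4*44)^3 mod 53 = 35
j = 35 * 4^(-1) mod 53 = 22

j = 22 (mod 53)


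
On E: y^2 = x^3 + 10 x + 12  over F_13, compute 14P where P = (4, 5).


k = 14 = 1110_2 (binary, LSB first: 0111)
Double-and-add from P = (4, 5):
  bit 0 = 0: acc unchanged = O
  bit 1 = 1: acc = O + (9, 5) = (9, 5)
  bit 2 = 1: acc = (9, 5) + (12, 1) = (1, 6)
  bit 3 = 1: acc = (1, 6) + (2, 12) = (7, 10)

14P = (7, 10)


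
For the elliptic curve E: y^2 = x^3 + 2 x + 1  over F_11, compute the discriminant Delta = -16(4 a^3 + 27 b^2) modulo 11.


4 a^3 + 27 b^2 = 4*2^3 + 27*1^2 = 32 + 27 = 59
Delta = -16 * (59) = -944
Delta mod 11 = 2

Delta = 2 (mod 11)


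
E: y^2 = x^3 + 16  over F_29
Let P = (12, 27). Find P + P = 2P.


Doubling: s = (3 x1^2 + a) / (2 y1)
s = (3*12^2 + 0) / (2*27) mod 29 = 8
x3 = s^2 - 2 x1 mod 29 = 8^2 - 2*12 = 11
y3 = s (x1 - x3) - y1 mod 29 = 8 * (12 - 11) - 27 = 10

2P = (11, 10)


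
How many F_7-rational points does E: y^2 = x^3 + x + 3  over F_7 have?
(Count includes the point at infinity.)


For each x in F_7, count y with y^2 = x^3 + 1 x + 3 mod 7:
  x = 4: RHS = 1, y in [1, 6]  -> 2 point(s)
  x = 5: RHS = 0, y in [0]  -> 1 point(s)
  x = 6: RHS = 1, y in [1, 6]  -> 2 point(s)
Affine points: 5. Add the point at infinity: total = 6.

#E(F_7) = 6


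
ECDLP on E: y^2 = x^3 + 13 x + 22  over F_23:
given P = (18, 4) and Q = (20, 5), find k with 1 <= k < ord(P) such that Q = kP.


Enumerate multiples of P until we hit Q = (20, 5):
  1P = (18, 4)
  2P = (16, 18)
  3P = (15, 21)
  4P = (17, 21)
  5P = (1, 6)
  6P = (22, 10)
  7P = (14, 2)
  8P = (20, 18)
  9P = (11, 22)
  10P = (10, 5)
  11P = (4, 0)
  12P = (10, 18)
  13P = (11, 1)
  14P = (20, 5)
Match found at i = 14.

k = 14


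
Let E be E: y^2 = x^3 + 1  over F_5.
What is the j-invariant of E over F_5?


Delta = -16(4 a^3 + 27 b^2) mod 5 = 3
-1728 * (4 a)^3 = -1728 * (4*0)^3 mod 5 = 0
j = 0 * 3^(-1) mod 5 = 0

j = 0 (mod 5)


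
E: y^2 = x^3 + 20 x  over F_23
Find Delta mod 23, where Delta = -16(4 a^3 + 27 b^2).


4 a^3 + 27 b^2 = 4*20^3 + 27*0^2 = 32000 + 0 = 32000
Delta = -16 * (32000) = -512000
Delta mod 23 = 3

Delta = 3 (mod 23)


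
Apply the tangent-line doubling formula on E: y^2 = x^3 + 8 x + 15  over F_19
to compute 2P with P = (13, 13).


Doubling: s = (3 x1^2 + a) / (2 y1)
s = (3*13^2 + 8) / (2*13) mod 19 = 3
x3 = s^2 - 2 x1 mod 19 = 3^2 - 2*13 = 2
y3 = s (x1 - x3) - y1 mod 19 = 3 * (13 - 2) - 13 = 1

2P = (2, 1)


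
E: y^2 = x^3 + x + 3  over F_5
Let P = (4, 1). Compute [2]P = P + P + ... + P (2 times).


k = 2 = 10_2 (binary, LSB first: 01)
Double-and-add from P = (4, 1):
  bit 0 = 0: acc unchanged = O
  bit 1 = 1: acc = O + (1, 0) = (1, 0)

2P = (1, 0)


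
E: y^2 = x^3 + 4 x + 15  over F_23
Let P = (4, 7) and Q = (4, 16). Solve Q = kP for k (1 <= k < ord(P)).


Enumerate multiples of P until we hit Q = (4, 16):
  1P = (4, 7)
  2P = (18, 10)
  3P = (19, 21)
  4P = (16, 14)
  5P = (15, 0)
  6P = (16, 9)
  7P = (19, 2)
  8P = (18, 13)
  9P = (4, 16)
Match found at i = 9.

k = 9


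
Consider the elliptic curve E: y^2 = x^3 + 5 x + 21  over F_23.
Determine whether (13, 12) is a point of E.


Check whether y^2 = x^3 + 5 x + 21 (mod 23) for (x, y) = (13, 12).
LHS: y^2 = 12^2 mod 23 = 6
RHS: x^3 + 5 x + 21 = 13^3 + 5*13 + 21 mod 23 = 6
LHS = RHS

Yes, on the curve


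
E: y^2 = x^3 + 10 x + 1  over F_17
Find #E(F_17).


For each x in F_17, count y with y^2 = x^3 + 10 x + 1 mod 17:
  x = 0: RHS = 1, y in [1, 16]  -> 2 point(s)
  x = 8: RHS = 15, y in [7, 10]  -> 2 point(s)
  x = 9: RHS = 4, y in [2, 15]  -> 2 point(s)
  x = 10: RHS = 13, y in [8, 9]  -> 2 point(s)
  x = 12: RHS = 13, y in [8, 9]  -> 2 point(s)
  x = 13: RHS = 16, y in [4, 13]  -> 2 point(s)
Affine points: 12. Add the point at infinity: total = 13.

#E(F_17) = 13


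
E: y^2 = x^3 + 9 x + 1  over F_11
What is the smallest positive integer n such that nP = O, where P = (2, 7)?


Compute successive multiples of P until we hit O:
  1P = (2, 7)
  2P = (1, 0)
  3P = (2, 4)
  4P = O

ord(P) = 4


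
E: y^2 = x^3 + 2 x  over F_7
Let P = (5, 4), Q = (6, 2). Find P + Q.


P != Q, so use the chord formula.
s = (y2 - y1) / (x2 - x1) = (5) / (1) mod 7 = 5
x3 = s^2 - x1 - x2 mod 7 = 5^2 - 5 - 6 = 0
y3 = s (x1 - x3) - y1 mod 7 = 5 * (5 - 0) - 4 = 0

P + Q = (0, 0)


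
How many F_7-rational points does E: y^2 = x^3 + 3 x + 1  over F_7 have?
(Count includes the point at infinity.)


For each x in F_7, count y with y^2 = x^3 + 3 x + 1 mod 7:
  x = 0: RHS = 1, y in [1, 6]  -> 2 point(s)
  x = 2: RHS = 1, y in [1, 6]  -> 2 point(s)
  x = 3: RHS = 2, y in [3, 4]  -> 2 point(s)
  x = 4: RHS = 0, y in [0]  -> 1 point(s)
  x = 5: RHS = 1, y in [1, 6]  -> 2 point(s)
  x = 6: RHS = 4, y in [2, 5]  -> 2 point(s)
Affine points: 11. Add the point at infinity: total = 12.

#E(F_7) = 12


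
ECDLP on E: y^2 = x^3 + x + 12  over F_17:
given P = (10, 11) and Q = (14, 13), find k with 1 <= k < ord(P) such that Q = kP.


Enumerate multiples of P until we hit Q = (14, 13):
  1P = (10, 11)
  2P = (15, 11)
  3P = (9, 6)
  4P = (6, 9)
  5P = (14, 4)
  6P = (12, 1)
  7P = (3, 5)
  8P = (3, 12)
  9P = (12, 16)
  10P = (14, 13)
Match found at i = 10.

k = 10


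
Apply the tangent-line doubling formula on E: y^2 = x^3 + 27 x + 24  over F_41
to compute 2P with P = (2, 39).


Doubling: s = (3 x1^2 + a) / (2 y1)
s = (3*2^2 + 27) / (2*39) mod 41 = 21
x3 = s^2 - 2 x1 mod 41 = 21^2 - 2*2 = 27
y3 = s (x1 - x3) - y1 mod 41 = 21 * (2 - 27) - 39 = 10

2P = (27, 10)


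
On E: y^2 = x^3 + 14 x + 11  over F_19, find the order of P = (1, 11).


Compute successive multiples of P until we hit O:
  1P = (1, 11)
  2P = (9, 7)
  3P = (14, 5)
  4P = (5, 4)
  5P = (3, 2)
  6P = (2, 3)
  7P = (4, 13)
  8P = (6, 11)
  ... (continuing to 25P)
  25P = O

ord(P) = 25


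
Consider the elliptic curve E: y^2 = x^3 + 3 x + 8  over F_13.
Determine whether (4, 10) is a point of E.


Check whether y^2 = x^3 + 3 x + 8 (mod 13) for (x, y) = (4, 10).
LHS: y^2 = 10^2 mod 13 = 9
RHS: x^3 + 3 x + 8 = 4^3 + 3*4 + 8 mod 13 = 6
LHS != RHS

No, not on the curve


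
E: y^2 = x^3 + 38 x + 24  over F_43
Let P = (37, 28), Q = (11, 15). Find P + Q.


P != Q, so use the chord formula.
s = (y2 - y1) / (x2 - x1) = (30) / (17) mod 43 = 22
x3 = s^2 - x1 - x2 mod 43 = 22^2 - 37 - 11 = 6
y3 = s (x1 - x3) - y1 mod 43 = 22 * (37 - 6) - 28 = 9

P + Q = (6, 9)


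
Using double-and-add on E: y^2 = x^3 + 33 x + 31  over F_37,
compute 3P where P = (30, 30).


k = 3 = 11_2 (binary, LSB first: 11)
Double-and-add from P = (30, 30):
  bit 0 = 1: acc = O + (30, 30) = (30, 30)
  bit 1 = 1: acc = (30, 30) + (23, 28) = (9, 13)

3P = (9, 13)


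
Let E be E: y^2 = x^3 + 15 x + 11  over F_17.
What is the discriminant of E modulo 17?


4 a^3 + 27 b^2 = 4*15^3 + 27*11^2 = 13500 + 3267 = 16767
Delta = -16 * (16767) = -268272
Delta mod 17 = 5

Delta = 5 (mod 17)


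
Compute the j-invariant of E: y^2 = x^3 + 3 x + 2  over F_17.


Delta = -16(4 a^3 + 27 b^2) mod 17 = 12
-1728 * (4 a)^3 = -1728 * (4*3)^3 mod 17 = 15
j = 15 * 12^(-1) mod 17 = 14

j = 14 (mod 17)


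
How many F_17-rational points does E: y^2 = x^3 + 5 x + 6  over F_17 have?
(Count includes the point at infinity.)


For each x in F_17, count y with y^2 = x^3 + 5 x + 6 mod 17:
  x = 9: RHS = 15, y in [7, 10]  -> 2 point(s)
  x = 10: RHS = 2, y in [6, 11]  -> 2 point(s)
  x = 11: RHS = 15, y in [7, 10]  -> 2 point(s)
  x = 12: RHS = 9, y in [3, 14]  -> 2 point(s)
  x = 14: RHS = 15, y in [7, 10]  -> 2 point(s)
  x = 16: RHS = 0, y in [0]  -> 1 point(s)
Affine points: 11. Add the point at infinity: total = 12.

#E(F_17) = 12


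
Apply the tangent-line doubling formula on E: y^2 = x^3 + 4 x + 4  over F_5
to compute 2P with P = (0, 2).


Doubling: s = (3 x1^2 + a) / (2 y1)
s = (3*0^2 + 4) / (2*2) mod 5 = 1
x3 = s^2 - 2 x1 mod 5 = 1^2 - 2*0 = 1
y3 = s (x1 - x3) - y1 mod 5 = 1 * (0 - 1) - 2 = 2

2P = (1, 2)


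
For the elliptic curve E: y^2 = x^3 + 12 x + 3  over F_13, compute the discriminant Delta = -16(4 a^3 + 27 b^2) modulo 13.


4 a^3 + 27 b^2 = 4*12^3 + 27*3^2 = 6912 + 243 = 7155
Delta = -16 * (7155) = -114480
Delta mod 13 = 11

Delta = 11 (mod 13)


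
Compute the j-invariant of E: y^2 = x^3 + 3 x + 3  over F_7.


Delta = -16(4 a^3 + 27 b^2) mod 7 = 5
-1728 * (4 a)^3 = -1728 * (4*3)^3 mod 7 = 6
j = 6 * 5^(-1) mod 7 = 4

j = 4 (mod 7)


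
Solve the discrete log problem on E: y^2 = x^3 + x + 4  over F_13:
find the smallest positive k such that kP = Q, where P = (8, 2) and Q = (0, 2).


Enumerate multiples of P until we hit Q = (0, 2):
  1P = (8, 2)
  2P = (7, 4)
  3P = (2, 12)
  4P = (0, 2)
Match found at i = 4.

k = 4


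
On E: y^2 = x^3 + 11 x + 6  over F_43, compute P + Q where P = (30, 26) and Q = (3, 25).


P != Q, so use the chord formula.
s = (y2 - y1) / (x2 - x1) = (42) / (16) mod 43 = 8
x3 = s^2 - x1 - x2 mod 43 = 8^2 - 30 - 3 = 31
y3 = s (x1 - x3) - y1 mod 43 = 8 * (30 - 31) - 26 = 9

P + Q = (31, 9)


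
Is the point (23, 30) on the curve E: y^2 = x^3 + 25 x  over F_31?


Check whether y^2 = x^3 + 25 x + 0 (mod 31) for (x, y) = (23, 30).
LHS: y^2 = 30^2 mod 31 = 1
RHS: x^3 + 25 x + 0 = 23^3 + 25*23 + 0 mod 31 = 1
LHS = RHS

Yes, on the curve


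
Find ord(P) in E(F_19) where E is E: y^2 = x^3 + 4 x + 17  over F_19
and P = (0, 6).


Compute successive multiples of P until we hit O:
  1P = (0, 6)
  2P = (17, 1)
  3P = (13, 9)
  4P = (11, 9)
  5P = (12, 8)
  6P = (16, 4)
  7P = (14, 10)
  8P = (14, 9)
  ... (continuing to 15P)
  15P = O

ord(P) = 15


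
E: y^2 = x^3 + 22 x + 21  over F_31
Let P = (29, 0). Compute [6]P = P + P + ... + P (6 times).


k = 6 = 110_2 (binary, LSB first: 011)
Double-and-add from P = (29, 0):
  bit 0 = 0: acc unchanged = O
  bit 1 = 1: acc = O + O = O
  bit 2 = 1: acc = O + O = O

6P = O


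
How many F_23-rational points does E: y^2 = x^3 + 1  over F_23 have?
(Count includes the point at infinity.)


For each x in F_23, count y with y^2 = x^3 + 0 x + 1 mod 23:
  x = 0: RHS = 1, y in [1, 22]  -> 2 point(s)
  x = 1: RHS = 2, y in [5, 18]  -> 2 point(s)
  x = 2: RHS = 9, y in [3, 20]  -> 2 point(s)
  x = 10: RHS = 12, y in [9, 14]  -> 2 point(s)
  x = 12: RHS = 4, y in [2, 21]  -> 2 point(s)
  x = 13: RHS = 13, y in [6, 17]  -> 2 point(s)
  x = 14: RHS = 8, y in [10, 13]  -> 2 point(s)
  x = 15: RHS = 18, y in [8, 15]  -> 2 point(s)
  x = 16: RHS = 3, y in [7, 16]  -> 2 point(s)
  x = 19: RHS = 6, y in [11, 12]  -> 2 point(s)
  x = 21: RHS = 16, y in [4, 19]  -> 2 point(s)
  x = 22: RHS = 0, y in [0]  -> 1 point(s)
Affine points: 23. Add the point at infinity: total = 24.

#E(F_23) = 24


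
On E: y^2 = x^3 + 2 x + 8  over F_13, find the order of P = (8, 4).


Compute successive multiples of P until we hit O:
  1P = (8, 4)
  2P = (9, 1)
  3P = (5, 0)
  4P = (9, 12)
  5P = (8, 9)
  6P = O

ord(P) = 6


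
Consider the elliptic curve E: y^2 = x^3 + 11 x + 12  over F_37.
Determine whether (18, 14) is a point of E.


Check whether y^2 = x^3 + 11 x + 12 (mod 37) for (x, y) = (18, 14).
LHS: y^2 = 14^2 mod 37 = 11
RHS: x^3 + 11 x + 12 = 18^3 + 11*18 + 12 mod 37 = 11
LHS = RHS

Yes, on the curve


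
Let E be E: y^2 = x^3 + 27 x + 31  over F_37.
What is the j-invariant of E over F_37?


Delta = -16(4 a^3 + 27 b^2) mod 37 = 15
-1728 * (4 a)^3 = -1728 * (4*27)^3 mod 37 = 36
j = 36 * 15^(-1) mod 37 = 32

j = 32 (mod 37)


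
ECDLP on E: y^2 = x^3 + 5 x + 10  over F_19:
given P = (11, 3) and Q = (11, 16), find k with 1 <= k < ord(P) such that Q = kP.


Enumerate multiples of P until we hit Q = (11, 16):
  1P = (11, 3)
  2P = (1, 15)
  3P = (13, 7)
  4P = (18, 2)
  5P = (16, 14)
  6P = (9, 9)
  7P = (8, 7)
  8P = (6, 3)
  9P = (2, 16)
  10P = (17, 12)
  11P = (17, 7)
  12P = (2, 3)
  13P = (6, 16)
  14P = (8, 12)
  15P = (9, 10)
  16P = (16, 5)
  17P = (18, 17)
  18P = (13, 12)
  19P = (1, 4)
  20P = (11, 16)
Match found at i = 20.

k = 20


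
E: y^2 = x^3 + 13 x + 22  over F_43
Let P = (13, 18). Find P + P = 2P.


Doubling: s = (3 x1^2 + a) / (2 y1)
s = (3*13^2 + 13) / (2*18) mod 43 = 24
x3 = s^2 - 2 x1 mod 43 = 24^2 - 2*13 = 34
y3 = s (x1 - x3) - y1 mod 43 = 24 * (13 - 34) - 18 = 37

2P = (34, 37)


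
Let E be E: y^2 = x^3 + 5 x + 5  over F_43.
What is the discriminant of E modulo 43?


4 a^3 + 27 b^2 = 4*5^3 + 27*5^2 = 500 + 675 = 1175
Delta = -16 * (1175) = -18800
Delta mod 43 = 34

Delta = 34 (mod 43)


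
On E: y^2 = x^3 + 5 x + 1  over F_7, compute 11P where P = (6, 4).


k = 11 = 1011_2 (binary, LSB first: 1101)
Double-and-add from P = (6, 4):
  bit 0 = 1: acc = O + (6, 4) = (6, 4)
  bit 1 = 1: acc = (6, 4) + (3, 6) = (0, 6)
  bit 2 = 0: acc unchanged = (0, 6)
  bit 3 = 1: acc = (0, 6) + (5, 2) = (6, 3)

11P = (6, 3)


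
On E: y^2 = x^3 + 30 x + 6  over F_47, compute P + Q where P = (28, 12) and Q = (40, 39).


P != Q, so use the chord formula.
s = (y2 - y1) / (x2 - x1) = (27) / (12) mod 47 = 14
x3 = s^2 - x1 - x2 mod 47 = 14^2 - 28 - 40 = 34
y3 = s (x1 - x3) - y1 mod 47 = 14 * (28 - 34) - 12 = 45

P + Q = (34, 45)


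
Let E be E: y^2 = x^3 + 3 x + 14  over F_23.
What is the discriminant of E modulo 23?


4 a^3 + 27 b^2 = 4*3^3 + 27*14^2 = 108 + 5292 = 5400
Delta = -16 * (5400) = -86400
Delta mod 23 = 11

Delta = 11 (mod 23)


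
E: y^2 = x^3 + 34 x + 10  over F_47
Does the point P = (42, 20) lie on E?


Check whether y^2 = x^3 + 34 x + 10 (mod 47) for (x, y) = (42, 20).
LHS: y^2 = 20^2 mod 47 = 24
RHS: x^3 + 34 x + 10 = 42^3 + 34*42 + 10 mod 47 = 44
LHS != RHS

No, not on the curve


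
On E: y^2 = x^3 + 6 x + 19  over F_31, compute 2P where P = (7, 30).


Doubling: s = (3 x1^2 + a) / (2 y1)
s = (3*7^2 + 6) / (2*30) mod 31 = 1
x3 = s^2 - 2 x1 mod 31 = 1^2 - 2*7 = 18
y3 = s (x1 - x3) - y1 mod 31 = 1 * (7 - 18) - 30 = 21

2P = (18, 21)


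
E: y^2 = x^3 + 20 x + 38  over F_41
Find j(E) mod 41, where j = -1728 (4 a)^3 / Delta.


Delta = -16(4 a^3 + 27 b^2) mod 41 = 15
-1728 * (4 a)^3 = -1728 * (4*20)^3 mod 41 = 7
j = 7 * 15^(-1) mod 41 = 36

j = 36 (mod 41)


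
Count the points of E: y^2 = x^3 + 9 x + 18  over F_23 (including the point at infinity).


For each x in F_23, count y with y^2 = x^3 + 9 x + 18 mod 23:
  x = 0: RHS = 18, y in [8, 15]  -> 2 point(s)
  x = 3: RHS = 3, y in [7, 16]  -> 2 point(s)
  x = 4: RHS = 3, y in [7, 16]  -> 2 point(s)
  x = 5: RHS = 4, y in [2, 21]  -> 2 point(s)
  x = 6: RHS = 12, y in [9, 14]  -> 2 point(s)
  x = 8: RHS = 4, y in [2, 21]  -> 2 point(s)
  x = 9: RHS = 0, y in [0]  -> 1 point(s)
  x = 10: RHS = 4, y in [2, 21]  -> 2 point(s)
  x = 13: RHS = 9, y in [3, 20]  -> 2 point(s)
  x = 14: RHS = 13, y in [6, 17]  -> 2 point(s)
  x = 15: RHS = 9, y in [3, 20]  -> 2 point(s)
  x = 16: RHS = 3, y in [7, 16]  -> 2 point(s)
  x = 17: RHS = 1, y in [1, 22]  -> 2 point(s)
  x = 18: RHS = 9, y in [3, 20]  -> 2 point(s)
  x = 22: RHS = 8, y in [10, 13]  -> 2 point(s)
Affine points: 29. Add the point at infinity: total = 30.

#E(F_23) = 30


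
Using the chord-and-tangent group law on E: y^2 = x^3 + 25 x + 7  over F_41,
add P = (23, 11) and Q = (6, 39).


P != Q, so use the chord formula.
s = (y2 - y1) / (x2 - x1) = (28) / (24) mod 41 = 8
x3 = s^2 - x1 - x2 mod 41 = 8^2 - 23 - 6 = 35
y3 = s (x1 - x3) - y1 mod 41 = 8 * (23 - 35) - 11 = 16

P + Q = (35, 16)


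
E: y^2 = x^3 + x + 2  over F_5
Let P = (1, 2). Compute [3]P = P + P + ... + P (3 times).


k = 3 = 11_2 (binary, LSB first: 11)
Double-and-add from P = (1, 2):
  bit 0 = 1: acc = O + (1, 2) = (1, 2)
  bit 1 = 1: acc = (1, 2) + (4, 0) = (1, 3)

3P = (1, 3)


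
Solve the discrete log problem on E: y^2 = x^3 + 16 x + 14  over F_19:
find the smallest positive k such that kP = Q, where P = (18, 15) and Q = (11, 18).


Enumerate multiples of P until we hit Q = (11, 18):
  1P = (18, 15)
  2P = (2, 4)
  3P = (4, 16)
  4P = (13, 5)
  5P = (11, 18)
Match found at i = 5.

k = 5


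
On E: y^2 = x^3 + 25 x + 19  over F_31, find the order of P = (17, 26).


Compute successive multiples of P until we hit O:
  1P = (17, 26)
  2P = (4, 11)
  3P = (15, 24)
  4P = (0, 22)
  5P = (28, 17)
  6P = (21, 28)
  7P = (1, 13)
  8P = (7, 17)
  ... (continuing to 37P)
  37P = O

ord(P) = 37


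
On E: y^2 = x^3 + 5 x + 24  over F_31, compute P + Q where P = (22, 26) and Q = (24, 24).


P != Q, so use the chord formula.
s = (y2 - y1) / (x2 - x1) = (29) / (2) mod 31 = 30
x3 = s^2 - x1 - x2 mod 31 = 30^2 - 22 - 24 = 17
y3 = s (x1 - x3) - y1 mod 31 = 30 * (22 - 17) - 26 = 0

P + Q = (17, 0)


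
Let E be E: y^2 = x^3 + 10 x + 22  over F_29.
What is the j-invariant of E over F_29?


Delta = -16(4 a^3 + 27 b^2) mod 29 = 5
-1728 * (4 a)^3 = -1728 * (4*10)^3 mod 29 = 22
j = 22 * 5^(-1) mod 29 = 16

j = 16 (mod 29)


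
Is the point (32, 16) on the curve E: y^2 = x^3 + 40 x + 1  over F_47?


Check whether y^2 = x^3 + 40 x + 1 (mod 47) for (x, y) = (32, 16).
LHS: y^2 = 16^2 mod 47 = 21
RHS: x^3 + 40 x + 1 = 32^3 + 40*32 + 1 mod 47 = 21
LHS = RHS

Yes, on the curve


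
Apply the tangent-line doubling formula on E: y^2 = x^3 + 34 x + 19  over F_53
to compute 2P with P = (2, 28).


Doubling: s = (3 x1^2 + a) / (2 y1)
s = (3*2^2 + 34) / (2*28) mod 53 = 33
x3 = s^2 - 2 x1 mod 53 = 33^2 - 2*2 = 25
y3 = s (x1 - x3) - y1 mod 53 = 33 * (2 - 25) - 28 = 8

2P = (25, 8)


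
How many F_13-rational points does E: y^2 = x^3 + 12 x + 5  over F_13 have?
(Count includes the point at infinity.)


For each x in F_13, count y with y^2 = x^3 + 12 x + 5 mod 13:
  x = 3: RHS = 3, y in [4, 9]  -> 2 point(s)
  x = 4: RHS = 0, y in [0]  -> 1 point(s)
  x = 7: RHS = 3, y in [4, 9]  -> 2 point(s)
  x = 9: RHS = 10, y in [6, 7]  -> 2 point(s)
  x = 11: RHS = 12, y in [5, 8]  -> 2 point(s)
Affine points: 9. Add the point at infinity: total = 10.

#E(F_13) = 10


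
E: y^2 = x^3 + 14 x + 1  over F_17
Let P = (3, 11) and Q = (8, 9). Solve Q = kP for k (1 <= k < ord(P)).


Enumerate multiples of P until we hit Q = (8, 9):
  1P = (3, 11)
  2P = (15, 13)
  3P = (8, 8)
  4P = (5, 14)
  5P = (7, 0)
  6P = (5, 3)
  7P = (8, 9)
Match found at i = 7.

k = 7


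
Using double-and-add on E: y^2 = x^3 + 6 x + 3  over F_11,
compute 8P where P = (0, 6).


k = 8 = 1000_2 (binary, LSB first: 0001)
Double-and-add from P = (0, 6):
  bit 0 = 0: acc unchanged = O
  bit 1 = 0: acc unchanged = O
  bit 2 = 0: acc unchanged = O
  bit 3 = 1: acc = O + (2, 1) = (2, 1)

8P = (2, 1)


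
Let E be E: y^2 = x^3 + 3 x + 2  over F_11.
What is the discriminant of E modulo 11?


4 a^3 + 27 b^2 = 4*3^3 + 27*2^2 = 108 + 108 = 216
Delta = -16 * (216) = -3456
Delta mod 11 = 9

Delta = 9 (mod 11)


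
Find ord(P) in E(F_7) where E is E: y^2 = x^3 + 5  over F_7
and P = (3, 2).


Compute successive multiples of P until we hit O:
  1P = (3, 2)
  2P = (5, 2)
  3P = (6, 5)
  4P = (6, 2)
  5P = (5, 5)
  6P = (3, 5)
  7P = O

ord(P) = 7


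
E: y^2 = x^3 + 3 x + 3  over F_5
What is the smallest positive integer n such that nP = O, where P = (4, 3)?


Compute successive multiples of P until we hit O:
  1P = (4, 3)
  2P = (3, 3)
  3P = (3, 2)
  4P = (4, 2)
  5P = O

ord(P) = 5


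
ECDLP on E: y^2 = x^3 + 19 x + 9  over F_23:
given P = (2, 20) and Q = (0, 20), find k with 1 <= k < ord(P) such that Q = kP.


Enumerate multiples of P until we hit Q = (0, 20):
  1P = (2, 20)
  2P = (8, 11)
  3P = (21, 20)
  4P = (0, 3)
  5P = (7, 18)
  6P = (16, 4)
  7P = (11, 10)
  8P = (3, 22)
  9P = (22, 9)
  10P = (15, 9)
  11P = (1, 11)
  12P = (9, 9)
  13P = (14, 12)
  14P = (10, 16)
  15P = (17, 22)
  16P = (17, 1)
  17P = (10, 7)
  18P = (14, 11)
  19P = (9, 14)
  20P = (1, 12)
  21P = (15, 14)
  22P = (22, 14)
  23P = (3, 1)
  24P = (11, 13)
  25P = (16, 19)
  26P = (7, 5)
  27P = (0, 20)
Match found at i = 27.

k = 27


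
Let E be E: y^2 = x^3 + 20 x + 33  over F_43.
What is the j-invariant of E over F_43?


Delta = -16(4 a^3 + 27 b^2) mod 43 = 16
-1728 * (4 a)^3 = -1728 * (4*20)^3 mod 43 = 8
j = 8 * 16^(-1) mod 43 = 22

j = 22 (mod 43)


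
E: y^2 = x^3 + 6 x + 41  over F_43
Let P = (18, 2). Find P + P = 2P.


Doubling: s = (3 x1^2 + a) / (2 y1)
s = (3*18^2 + 6) / (2*2) mod 43 = 8
x3 = s^2 - 2 x1 mod 43 = 8^2 - 2*18 = 28
y3 = s (x1 - x3) - y1 mod 43 = 8 * (18 - 28) - 2 = 4

2P = (28, 4)


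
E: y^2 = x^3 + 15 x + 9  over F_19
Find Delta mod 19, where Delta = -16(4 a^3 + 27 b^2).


4 a^3 + 27 b^2 = 4*15^3 + 27*9^2 = 13500 + 2187 = 15687
Delta = -16 * (15687) = -250992
Delta mod 19 = 17

Delta = 17 (mod 19)


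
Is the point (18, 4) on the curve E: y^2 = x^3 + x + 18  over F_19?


Check whether y^2 = x^3 + 1 x + 18 (mod 19) for (x, y) = (18, 4).
LHS: y^2 = 4^2 mod 19 = 16
RHS: x^3 + 1 x + 18 = 18^3 + 1*18 + 18 mod 19 = 16
LHS = RHS

Yes, on the curve


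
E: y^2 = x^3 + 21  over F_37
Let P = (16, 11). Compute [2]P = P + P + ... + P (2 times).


k = 2 = 10_2 (binary, LSB first: 01)
Double-and-add from P = (16, 11):
  bit 0 = 0: acc unchanged = O
  bit 1 = 1: acc = O + (32, 9) = (32, 9)

2P = (32, 9)


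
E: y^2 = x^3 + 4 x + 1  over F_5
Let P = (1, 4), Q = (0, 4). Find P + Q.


P != Q, so use the chord formula.
s = (y2 - y1) / (x2 - x1) = (0) / (4) mod 5 = 0
x3 = s^2 - x1 - x2 mod 5 = 0^2 - 1 - 0 = 4
y3 = s (x1 - x3) - y1 mod 5 = 0 * (1 - 4) - 4 = 1

P + Q = (4, 1)


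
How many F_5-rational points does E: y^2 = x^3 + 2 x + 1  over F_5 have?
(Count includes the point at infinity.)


For each x in F_5, count y with y^2 = x^3 + 2 x + 1 mod 5:
  x = 0: RHS = 1, y in [1, 4]  -> 2 point(s)
  x = 1: RHS = 4, y in [2, 3]  -> 2 point(s)
  x = 3: RHS = 4, y in [2, 3]  -> 2 point(s)
Affine points: 6. Add the point at infinity: total = 7.

#E(F_5) = 7


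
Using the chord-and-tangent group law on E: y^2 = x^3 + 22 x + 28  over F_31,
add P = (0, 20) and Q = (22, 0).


P != Q, so use the chord formula.
s = (y2 - y1) / (x2 - x1) = (11) / (22) mod 31 = 16
x3 = s^2 - x1 - x2 mod 31 = 16^2 - 0 - 22 = 17
y3 = s (x1 - x3) - y1 mod 31 = 16 * (0 - 17) - 20 = 18

P + Q = (17, 18)


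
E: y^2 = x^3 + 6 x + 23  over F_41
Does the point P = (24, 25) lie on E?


Check whether y^2 = x^3 + 6 x + 23 (mod 41) for (x, y) = (24, 25).
LHS: y^2 = 25^2 mod 41 = 10
RHS: x^3 + 6 x + 23 = 24^3 + 6*24 + 23 mod 41 = 10
LHS = RHS

Yes, on the curve


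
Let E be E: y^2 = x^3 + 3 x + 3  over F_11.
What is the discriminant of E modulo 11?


4 a^3 + 27 b^2 = 4*3^3 + 27*3^2 = 108 + 243 = 351
Delta = -16 * (351) = -5616
Delta mod 11 = 5

Delta = 5 (mod 11)


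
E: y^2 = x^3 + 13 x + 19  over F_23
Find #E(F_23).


For each x in F_23, count y with y^2 = x^3 + 13 x + 19 mod 23:
  x = 3: RHS = 16, y in [4, 19]  -> 2 point(s)
  x = 5: RHS = 2, y in [5, 18]  -> 2 point(s)
  x = 7: RHS = 16, y in [4, 19]  -> 2 point(s)
  x = 13: RHS = 16, y in [4, 19]  -> 2 point(s)
  x = 14: RHS = 1, y in [1, 22]  -> 2 point(s)
  x = 15: RHS = 1, y in [1, 22]  -> 2 point(s)
  x = 17: RHS = 1, y in [1, 22]  -> 2 point(s)
  x = 18: RHS = 13, y in [6, 17]  -> 2 point(s)
  x = 19: RHS = 18, y in [8, 15]  -> 2 point(s)
  x = 21: RHS = 8, y in [10, 13]  -> 2 point(s)
Affine points: 20. Add the point at infinity: total = 21.

#E(F_23) = 21


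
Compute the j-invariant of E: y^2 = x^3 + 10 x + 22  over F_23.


Delta = -16(4 a^3 + 27 b^2) mod 23 = 14
-1728 * (4 a)^3 = -1728 * (4*10)^3 mod 23 = 4
j = 4 * 14^(-1) mod 23 = 20

j = 20 (mod 23)


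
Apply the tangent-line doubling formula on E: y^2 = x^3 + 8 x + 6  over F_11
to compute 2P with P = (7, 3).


Doubling: s = (3 x1^2 + a) / (2 y1)
s = (3*7^2 + 8) / (2*3) mod 11 = 2
x3 = s^2 - 2 x1 mod 11 = 2^2 - 2*7 = 1
y3 = s (x1 - x3) - y1 mod 11 = 2 * (7 - 1) - 3 = 9

2P = (1, 9)


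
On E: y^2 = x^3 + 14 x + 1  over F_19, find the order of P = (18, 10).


Compute successive multiples of P until we hit O:
  1P = (18, 10)
  2P = (6, 4)
  3P = (0, 18)
  4P = (8, 13)
  5P = (10, 18)
  6P = (11, 2)
  7P = (1, 4)
  8P = (9, 1)
  ... (continuing to 27P)
  27P = O

ord(P) = 27


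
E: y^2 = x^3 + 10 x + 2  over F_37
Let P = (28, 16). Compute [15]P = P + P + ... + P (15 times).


k = 15 = 1111_2 (binary, LSB first: 1111)
Double-and-add from P = (28, 16):
  bit 0 = 1: acc = O + (28, 16) = (28, 16)
  bit 1 = 1: acc = (28, 16) + (15, 7) = (19, 13)
  bit 2 = 1: acc = (19, 13) + (23, 35) = (16, 22)
  bit 3 = 1: acc = (16, 22) + (21, 36) = (33, 34)

15P = (33, 34)


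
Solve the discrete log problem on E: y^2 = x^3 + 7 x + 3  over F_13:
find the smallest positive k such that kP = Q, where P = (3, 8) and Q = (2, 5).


Enumerate multiples of P until we hit Q = (2, 5):
  1P = (3, 8)
  2P = (4, 11)
  3P = (2, 8)
  4P = (8, 5)
  5P = (6, 12)
  6P = (0, 9)
  7P = (0, 4)
  8P = (6, 1)
  9P = (8, 8)
  10P = (2, 5)
Match found at i = 10.

k = 10


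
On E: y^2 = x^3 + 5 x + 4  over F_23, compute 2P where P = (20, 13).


Doubling: s = (3 x1^2 + a) / (2 y1)
s = (3*20^2 + 5) / (2*13) mod 23 = 3
x3 = s^2 - 2 x1 mod 23 = 3^2 - 2*20 = 15
y3 = s (x1 - x3) - y1 mod 23 = 3 * (20 - 15) - 13 = 2

2P = (15, 2)


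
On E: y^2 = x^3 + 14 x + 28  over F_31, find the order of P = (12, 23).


Compute successive multiples of P until we hit O:
  1P = (12, 23)
  2P = (25, 10)
  3P = (26, 22)
  4P = (21, 2)
  5P = (0, 11)
  6P = (20, 0)
  7P = (0, 20)
  8P = (21, 29)
  ... (continuing to 12P)
  12P = O

ord(P) = 12


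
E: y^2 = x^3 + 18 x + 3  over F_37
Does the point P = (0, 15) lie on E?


Check whether y^2 = x^3 + 18 x + 3 (mod 37) for (x, y) = (0, 15).
LHS: y^2 = 15^2 mod 37 = 3
RHS: x^3 + 18 x + 3 = 0^3 + 18*0 + 3 mod 37 = 3
LHS = RHS

Yes, on the curve


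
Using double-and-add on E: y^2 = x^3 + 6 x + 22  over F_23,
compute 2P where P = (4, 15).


k = 2 = 10_2 (binary, LSB first: 01)
Double-and-add from P = (4, 15):
  bit 0 = 0: acc unchanged = O
  bit 1 = 1: acc = O + (21, 5) = (21, 5)

2P = (21, 5)


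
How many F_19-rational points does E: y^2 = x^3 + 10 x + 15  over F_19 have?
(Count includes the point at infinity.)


For each x in F_19, count y with y^2 = x^3 + 10 x + 15 mod 19:
  x = 1: RHS = 7, y in [8, 11]  -> 2 point(s)
  x = 2: RHS = 5, y in [9, 10]  -> 2 point(s)
  x = 4: RHS = 5, y in [9, 10]  -> 2 point(s)
  x = 5: RHS = 0, y in [0]  -> 1 point(s)
  x = 6: RHS = 6, y in [5, 14]  -> 2 point(s)
  x = 9: RHS = 17, y in [6, 13]  -> 2 point(s)
  x = 12: RHS = 1, y in [1, 18]  -> 2 point(s)
  x = 13: RHS = 5, y in [9, 10]  -> 2 point(s)
  x = 14: RHS = 11, y in [7, 12]  -> 2 point(s)
  x = 15: RHS = 6, y in [5, 14]  -> 2 point(s)
  x = 17: RHS = 6, y in [5, 14]  -> 2 point(s)
  x = 18: RHS = 4, y in [2, 17]  -> 2 point(s)
Affine points: 23. Add the point at infinity: total = 24.

#E(F_19) = 24


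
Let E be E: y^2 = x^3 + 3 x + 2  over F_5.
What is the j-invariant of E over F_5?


Delta = -16(4 a^3 + 27 b^2) mod 5 = 4
-1728 * (4 a)^3 = -1728 * (4*3)^3 mod 5 = 1
j = 1 * 4^(-1) mod 5 = 4

j = 4 (mod 5)


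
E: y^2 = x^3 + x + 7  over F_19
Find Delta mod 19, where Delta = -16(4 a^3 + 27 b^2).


4 a^3 + 27 b^2 = 4*1^3 + 27*7^2 = 4 + 1323 = 1327
Delta = -16 * (1327) = -21232
Delta mod 19 = 10

Delta = 10 (mod 19)


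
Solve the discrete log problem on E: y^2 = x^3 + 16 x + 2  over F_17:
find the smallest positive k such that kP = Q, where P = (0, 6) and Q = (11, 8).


Enumerate multiples of P until we hit Q = (11, 8):
  1P = (0, 6)
  2P = (15, 8)
  3P = (3, 14)
  4P = (6, 12)
  5P = (12, 16)
  6P = (9, 12)
  7P = (16, 6)
  8P = (1, 11)
  9P = (7, 10)
  10P = (2, 5)
  11P = (11, 8)
Match found at i = 11.

k = 11


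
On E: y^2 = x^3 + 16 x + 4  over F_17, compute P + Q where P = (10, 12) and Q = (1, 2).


P != Q, so use the chord formula.
s = (y2 - y1) / (x2 - x1) = (7) / (8) mod 17 = 3
x3 = s^2 - x1 - x2 mod 17 = 3^2 - 10 - 1 = 15
y3 = s (x1 - x3) - y1 mod 17 = 3 * (10 - 15) - 12 = 7

P + Q = (15, 7)


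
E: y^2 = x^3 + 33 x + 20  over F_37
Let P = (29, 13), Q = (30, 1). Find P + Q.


P != Q, so use the chord formula.
s = (y2 - y1) / (x2 - x1) = (25) / (1) mod 37 = 25
x3 = s^2 - x1 - x2 mod 37 = 25^2 - 29 - 30 = 11
y3 = s (x1 - x3) - y1 mod 37 = 25 * (29 - 11) - 13 = 30

P + Q = (11, 30)


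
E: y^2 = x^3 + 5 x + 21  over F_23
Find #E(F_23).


For each x in F_23, count y with y^2 = x^3 + 5 x + 21 mod 23:
  x = 1: RHS = 4, y in [2, 21]  -> 2 point(s)
  x = 2: RHS = 16, y in [4, 19]  -> 2 point(s)
  x = 4: RHS = 13, y in [6, 17]  -> 2 point(s)
  x = 7: RHS = 8, y in [10, 13]  -> 2 point(s)
  x = 9: RHS = 13, y in [6, 17]  -> 2 point(s)
  x = 10: RHS = 13, y in [6, 17]  -> 2 point(s)
  x = 11: RHS = 4, y in [2, 21]  -> 2 point(s)
  x = 13: RHS = 6, y in [11, 12]  -> 2 point(s)
  x = 14: RHS = 6, y in [11, 12]  -> 2 point(s)
  x = 18: RHS = 9, y in [3, 20]  -> 2 point(s)
  x = 19: RHS = 6, y in [11, 12]  -> 2 point(s)
  x = 20: RHS = 2, y in [5, 18]  -> 2 point(s)
  x = 21: RHS = 3, y in [7, 16]  -> 2 point(s)
Affine points: 26. Add the point at infinity: total = 27.

#E(F_23) = 27


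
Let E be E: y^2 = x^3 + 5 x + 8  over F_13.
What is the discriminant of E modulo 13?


4 a^3 + 27 b^2 = 4*5^3 + 27*8^2 = 500 + 1728 = 2228
Delta = -16 * (2228) = -35648
Delta mod 13 = 11

Delta = 11 (mod 13)


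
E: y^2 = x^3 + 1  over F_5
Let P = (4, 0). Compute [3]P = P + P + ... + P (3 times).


k = 3 = 11_2 (binary, LSB first: 11)
Double-and-add from P = (4, 0):
  bit 0 = 1: acc = O + (4, 0) = (4, 0)
  bit 1 = 1: acc = (4, 0) + O = (4, 0)

3P = (4, 0)


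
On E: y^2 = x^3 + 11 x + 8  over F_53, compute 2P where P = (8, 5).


Doubling: s = (3 x1^2 + a) / (2 y1)
s = (3*8^2 + 11) / (2*5) mod 53 = 15
x3 = s^2 - 2 x1 mod 53 = 15^2 - 2*8 = 50
y3 = s (x1 - x3) - y1 mod 53 = 15 * (8 - 50) - 5 = 1

2P = (50, 1)


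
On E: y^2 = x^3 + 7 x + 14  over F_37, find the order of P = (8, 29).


Compute successive multiples of P until we hit O:
  1P = (8, 29)
  2P = (5, 10)
  3P = (23, 24)
  4P = (2, 6)
  5P = (16, 2)
  6P = (3, 5)
  7P = (15, 4)
  8P = (26, 30)
  ... (continuing to 35P)
  35P = O

ord(P) = 35


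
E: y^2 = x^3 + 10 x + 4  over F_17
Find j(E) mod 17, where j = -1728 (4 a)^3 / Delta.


Delta = -16(4 a^3 + 27 b^2) mod 17 = 12
-1728 * (4 a)^3 = -1728 * (4*10)^3 mod 17 = 4
j = 4 * 12^(-1) mod 17 = 6

j = 6 (mod 17)


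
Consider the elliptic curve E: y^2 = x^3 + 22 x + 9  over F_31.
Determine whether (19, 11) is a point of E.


Check whether y^2 = x^3 + 22 x + 9 (mod 31) for (x, y) = (19, 11).
LHS: y^2 = 11^2 mod 31 = 28
RHS: x^3 + 22 x + 9 = 19^3 + 22*19 + 9 mod 31 = 1
LHS != RHS

No, not on the curve


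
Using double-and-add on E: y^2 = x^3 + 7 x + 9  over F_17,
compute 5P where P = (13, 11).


k = 5 = 101_2 (binary, LSB first: 101)
Double-and-add from P = (13, 11):
  bit 0 = 1: acc = O + (13, 11) = (13, 11)
  bit 1 = 0: acc unchanged = (13, 11)
  bit 2 = 1: acc = (13, 11) + (5, 4) = (8, 4)

5P = (8, 4)


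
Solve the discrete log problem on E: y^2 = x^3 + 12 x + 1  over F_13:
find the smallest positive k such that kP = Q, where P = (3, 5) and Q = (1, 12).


Enumerate multiples of P until we hit Q = (1, 12):
  1P = (3, 5)
  2P = (7, 8)
  3P = (6, 9)
  4P = (0, 12)
  5P = (1, 12)
Match found at i = 5.

k = 5


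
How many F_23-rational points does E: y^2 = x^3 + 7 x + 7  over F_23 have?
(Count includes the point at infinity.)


For each x in F_23, count y with y^2 = x^3 + 7 x + 7 mod 23:
  x = 2: RHS = 6, y in [11, 12]  -> 2 point(s)
  x = 3: RHS = 9, y in [3, 20]  -> 2 point(s)
  x = 5: RHS = 6, y in [11, 12]  -> 2 point(s)
  x = 6: RHS = 12, y in [9, 14]  -> 2 point(s)
  x = 7: RHS = 8, y in [10, 13]  -> 2 point(s)
  x = 8: RHS = 0, y in [0]  -> 1 point(s)
  x = 11: RHS = 12, y in [9, 14]  -> 2 point(s)
  x = 12: RHS = 2, y in [5, 18]  -> 2 point(s)
  x = 13: RHS = 18, y in [8, 15]  -> 2 point(s)
  x = 16: RHS = 6, y in [11, 12]  -> 2 point(s)
  x = 17: RHS = 2, y in [5, 18]  -> 2 point(s)
  x = 18: RHS = 8, y in [10, 13]  -> 2 point(s)
  x = 21: RHS = 8, y in [10, 13]  -> 2 point(s)
Affine points: 25. Add the point at infinity: total = 26.

#E(F_23) = 26


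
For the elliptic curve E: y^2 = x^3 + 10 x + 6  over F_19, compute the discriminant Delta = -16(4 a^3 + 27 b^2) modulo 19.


4 a^3 + 27 b^2 = 4*10^3 + 27*6^2 = 4000 + 972 = 4972
Delta = -16 * (4972) = -79552
Delta mod 19 = 1

Delta = 1 (mod 19)


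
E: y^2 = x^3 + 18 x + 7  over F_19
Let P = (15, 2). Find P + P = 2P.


Doubling: s = (3 x1^2 + a) / (2 y1)
s = (3*15^2 + 18) / (2*2) mod 19 = 7
x3 = s^2 - 2 x1 mod 19 = 7^2 - 2*15 = 0
y3 = s (x1 - x3) - y1 mod 19 = 7 * (15 - 0) - 2 = 8

2P = (0, 8)


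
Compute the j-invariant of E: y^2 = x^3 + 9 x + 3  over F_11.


Delta = -16(4 a^3 + 27 b^2) mod 11 = 1
-1728 * (4 a)^3 = -1728 * (4*9)^3 mod 11 = 6
j = 6 * 1^(-1) mod 11 = 6

j = 6 (mod 11)


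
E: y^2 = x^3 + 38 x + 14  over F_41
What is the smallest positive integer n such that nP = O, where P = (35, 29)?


Compute successive multiples of P until we hit O:
  1P = (35, 29)
  2P = (10, 0)
  3P = (35, 12)
  4P = O

ord(P) = 4


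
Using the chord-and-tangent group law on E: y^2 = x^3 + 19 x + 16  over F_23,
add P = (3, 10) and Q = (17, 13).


P != Q, so use the chord formula.
s = (y2 - y1) / (x2 - x1) = (3) / (14) mod 23 = 15
x3 = s^2 - x1 - x2 mod 23 = 15^2 - 3 - 17 = 21
y3 = s (x1 - x3) - y1 mod 23 = 15 * (3 - 21) - 10 = 19

P + Q = (21, 19)


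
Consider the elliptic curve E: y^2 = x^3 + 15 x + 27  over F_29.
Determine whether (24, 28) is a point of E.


Check whether y^2 = x^3 + 15 x + 27 (mod 29) for (x, y) = (24, 28).
LHS: y^2 = 28^2 mod 29 = 1
RHS: x^3 + 15 x + 27 = 24^3 + 15*24 + 27 mod 29 = 1
LHS = RHS

Yes, on the curve


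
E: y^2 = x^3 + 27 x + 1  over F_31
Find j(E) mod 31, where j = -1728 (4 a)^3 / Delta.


Delta = -16(4 a^3 + 27 b^2) mod 31 = 6
-1728 * (4 a)^3 = -1728 * (4*27)^3 mod 31 = 30
j = 30 * 6^(-1) mod 31 = 5

j = 5 (mod 31)


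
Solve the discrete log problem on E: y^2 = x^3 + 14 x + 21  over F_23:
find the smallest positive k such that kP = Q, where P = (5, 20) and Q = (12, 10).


Enumerate multiples of P until we hit Q = (12, 10):
  1P = (5, 20)
  2P = (19, 19)
  3P = (1, 6)
  4P = (12, 13)
  5P = (7, 5)
  6P = (4, 7)
  7P = (22, 12)
  8P = (8, 22)
  9P = (13, 13)
  10P = (9, 18)
  11P = (15, 8)
  12P = (21, 13)
  13P = (21, 10)
  14P = (15, 15)
  15P = (9, 5)
  16P = (13, 10)
  17P = (8, 1)
  18P = (22, 11)
  19P = (4, 16)
  20P = (7, 18)
  21P = (12, 10)
Match found at i = 21.

k = 21


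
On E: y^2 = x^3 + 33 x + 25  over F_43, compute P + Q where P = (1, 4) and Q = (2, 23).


P != Q, so use the chord formula.
s = (y2 - y1) / (x2 - x1) = (19) / (1) mod 43 = 19
x3 = s^2 - x1 - x2 mod 43 = 19^2 - 1 - 2 = 14
y3 = s (x1 - x3) - y1 mod 43 = 19 * (1 - 14) - 4 = 7

P + Q = (14, 7)


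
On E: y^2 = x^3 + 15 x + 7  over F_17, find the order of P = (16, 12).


Compute successive multiples of P until we hit O:
  1P = (16, 12)
  2P = (10, 1)
  3P = (9, 15)
  4P = (13, 11)
  5P = (7, 8)
  6P = (7, 9)
  7P = (13, 6)
  8P = (9, 2)
  ... (continuing to 11P)
  11P = O

ord(P) = 11


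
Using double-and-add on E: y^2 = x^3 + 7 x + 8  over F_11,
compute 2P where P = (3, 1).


k = 2 = 10_2 (binary, LSB first: 01)
Double-and-add from P = (3, 1):
  bit 0 = 0: acc unchanged = O
  bit 1 = 1: acc = O + (8, 2) = (8, 2)

2P = (8, 2)


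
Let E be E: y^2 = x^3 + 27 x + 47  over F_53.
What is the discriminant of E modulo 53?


4 a^3 + 27 b^2 = 4*27^3 + 27*47^2 = 78732 + 59643 = 138375
Delta = -16 * (138375) = -2214000
Delta mod 53 = 22

Delta = 22 (mod 53)


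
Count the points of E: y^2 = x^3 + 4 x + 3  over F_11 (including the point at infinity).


For each x in F_11, count y with y^2 = x^3 + 4 x + 3 mod 11:
  x = 0: RHS = 3, y in [5, 6]  -> 2 point(s)
  x = 3: RHS = 9, y in [3, 8]  -> 2 point(s)
  x = 5: RHS = 5, y in [4, 7]  -> 2 point(s)
  x = 6: RHS = 1, y in [1, 10]  -> 2 point(s)
  x = 7: RHS = 0, y in [0]  -> 1 point(s)
  x = 9: RHS = 9, y in [3, 8]  -> 2 point(s)
  x = 10: RHS = 9, y in [3, 8]  -> 2 point(s)
Affine points: 13. Add the point at infinity: total = 14.

#E(F_11) = 14


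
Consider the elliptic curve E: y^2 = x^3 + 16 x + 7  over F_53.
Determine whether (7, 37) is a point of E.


Check whether y^2 = x^3 + 16 x + 7 (mod 53) for (x, y) = (7, 37).
LHS: y^2 = 37^2 mod 53 = 44
RHS: x^3 + 16 x + 7 = 7^3 + 16*7 + 7 mod 53 = 38
LHS != RHS

No, not on the curve


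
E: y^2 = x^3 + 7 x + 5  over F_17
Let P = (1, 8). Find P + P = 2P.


Doubling: s = (3 x1^2 + a) / (2 y1)
s = (3*1^2 + 7) / (2*8) mod 17 = 7
x3 = s^2 - 2 x1 mod 17 = 7^2 - 2*1 = 13
y3 = s (x1 - x3) - y1 mod 17 = 7 * (1 - 13) - 8 = 10

2P = (13, 10)


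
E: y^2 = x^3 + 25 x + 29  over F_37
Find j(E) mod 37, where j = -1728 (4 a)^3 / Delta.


Delta = -16(4 a^3 + 27 b^2) mod 37 = 27
-1728 * (4 a)^3 = -1728 * (4*25)^3 mod 37 = 11
j = 11 * 27^(-1) mod 37 = 10

j = 10 (mod 37)


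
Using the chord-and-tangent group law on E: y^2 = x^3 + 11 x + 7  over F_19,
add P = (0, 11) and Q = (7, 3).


P != Q, so use the chord formula.
s = (y2 - y1) / (x2 - x1) = (11) / (7) mod 19 = 7
x3 = s^2 - x1 - x2 mod 19 = 7^2 - 0 - 7 = 4
y3 = s (x1 - x3) - y1 mod 19 = 7 * (0 - 4) - 11 = 18

P + Q = (4, 18)


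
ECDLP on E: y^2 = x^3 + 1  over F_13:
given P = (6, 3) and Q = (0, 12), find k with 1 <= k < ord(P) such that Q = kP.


Enumerate multiples of P until we hit Q = (0, 12):
  1P = (6, 3)
  2P = (0, 1)
  3P = (10, 0)
  4P = (0, 12)
Match found at i = 4.

k = 4
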